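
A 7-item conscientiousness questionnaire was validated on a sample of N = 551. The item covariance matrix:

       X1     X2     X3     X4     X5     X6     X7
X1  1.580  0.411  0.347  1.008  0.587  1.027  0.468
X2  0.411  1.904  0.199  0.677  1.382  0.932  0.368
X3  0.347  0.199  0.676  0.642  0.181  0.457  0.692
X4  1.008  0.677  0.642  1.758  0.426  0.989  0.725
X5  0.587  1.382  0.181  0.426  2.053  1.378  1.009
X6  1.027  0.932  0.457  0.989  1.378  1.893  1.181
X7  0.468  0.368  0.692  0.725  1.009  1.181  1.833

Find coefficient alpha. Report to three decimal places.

coefficient alpha = 0.841

ΣVar(i) = 1.580 + 1.904 + 0.676 + 1.758 + 2.053 + 1.893 + 1.833 = 11.697
Sum of off-diagonal covariances = 15.086
total variance = 11.697 + 2 × 15.086 = 41.869
α = (k/(k−1))·(1 − ΣVar(i)/total variance) = (7/6)·(1 − 11.697/41.869) = 0.841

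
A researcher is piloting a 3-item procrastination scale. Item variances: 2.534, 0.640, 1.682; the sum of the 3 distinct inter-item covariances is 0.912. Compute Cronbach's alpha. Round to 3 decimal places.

Cronbach's alpha = 0.410

Σσ²ᵢ = 2.534 + 0.640 + 1.682 = 4.856
Sum of distinct covariances = 0.912
Var(T) = Σσ²ᵢ + 2·Σcov = 4.856 + 2 × 0.912 = 6.680
α = (3/2)·(1 − 4.856/6.680) = 0.410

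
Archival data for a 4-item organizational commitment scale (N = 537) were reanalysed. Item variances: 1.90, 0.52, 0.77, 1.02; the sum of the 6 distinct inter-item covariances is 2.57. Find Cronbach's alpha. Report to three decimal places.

Σσᵢ² = 1.90 + 0.52 + 0.77 + 1.02 = 4.21
Sum of distinct covariances = 2.57
Var(T) = Σσᵢ² + 2·Σcov = 4.21 + 2 × 2.57 = 9.35
α = (4/3)·(1 − 4.21/9.35) = 0.733

Cronbach's alpha = 0.733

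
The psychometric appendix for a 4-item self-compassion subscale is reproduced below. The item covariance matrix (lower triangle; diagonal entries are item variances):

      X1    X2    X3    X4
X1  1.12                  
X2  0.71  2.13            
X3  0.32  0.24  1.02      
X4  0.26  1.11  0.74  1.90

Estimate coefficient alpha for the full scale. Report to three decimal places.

sum of item variances = 1.12 + 2.13 + 1.02 + 1.90 = 6.17
Sum of off-diagonal covariances = 3.38
σ²_T = 6.17 + 2 × 3.38 = 12.93
α = (k/(k−1))·(1 − sum of item variances/σ²_T) = (4/3)·(1 − 6.17/12.93) = 0.697

α = 0.697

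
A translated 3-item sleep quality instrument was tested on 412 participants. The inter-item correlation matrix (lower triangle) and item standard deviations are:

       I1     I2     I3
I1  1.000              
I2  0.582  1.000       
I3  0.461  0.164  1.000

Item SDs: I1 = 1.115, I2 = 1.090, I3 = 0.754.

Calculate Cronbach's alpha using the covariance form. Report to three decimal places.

α = 0.676

Σσ²ᵢ = 1.115² + 1.090² + 0.754² = 2.9998
Covariances σ_ij = r_ij · s_i · s_j:
  σ(I1,I2) = 0.582 × 1.115 × 1.090 = 0.7073
  σ(I1,I3) = 0.461 × 1.115 × 0.754 = 0.3876
  σ(I2,I3) = 0.164 × 1.090 × 0.754 = 0.1348
σ²_T = Σσ²ᵢ + 2·Σσ_ij = 2.9998 + 2 × 1.2297 = 5.4592
α = (3/2)·(1 − 2.9998/5.4592) = 0.676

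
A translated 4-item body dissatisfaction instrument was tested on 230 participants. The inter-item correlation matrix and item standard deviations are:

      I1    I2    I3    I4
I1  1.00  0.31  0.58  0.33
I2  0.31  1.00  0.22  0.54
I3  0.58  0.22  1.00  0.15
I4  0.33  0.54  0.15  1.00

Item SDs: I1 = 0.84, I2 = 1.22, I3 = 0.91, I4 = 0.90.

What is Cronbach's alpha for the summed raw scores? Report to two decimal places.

Σσ²ᵢ = 0.84² + 1.22² + 0.91² + 0.90² = 3.8321
Covariances σ_ij = r_ij · s_i · s_j:
  σ(I1,I2) = 0.31 × 0.84 × 1.22 = 0.3177
  σ(I1,I3) = 0.58 × 0.84 × 0.91 = 0.4434
  σ(I1,I4) = 0.33 × 0.84 × 0.90 = 0.2495
  σ(I2,I3) = 0.22 × 1.22 × 0.91 = 0.2442
  σ(I2,I4) = 0.54 × 1.22 × 0.90 = 0.5929
  σ(I3,I4) = 0.15 × 0.91 × 0.90 = 0.1229
σ²_T = Σσ²ᵢ + 2·Σσ_ij = 3.8321 + 2 × 1.9706 = 7.7733
α = (4/3)·(1 − 3.8321/7.7733) = 0.68

α = 0.68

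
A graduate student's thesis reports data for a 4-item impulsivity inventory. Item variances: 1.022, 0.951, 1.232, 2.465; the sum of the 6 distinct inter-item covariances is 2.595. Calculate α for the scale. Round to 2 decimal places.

sum of item variances = 1.022 + 0.951 + 1.232 + 2.465 = 5.670
Sum of distinct covariances = 2.595
σ²_T = sum of item variances + 2·Σcov = 5.670 + 2 × 2.595 = 10.860
α = (4/3)·(1 − 5.670/10.860) = 0.64

α = 0.64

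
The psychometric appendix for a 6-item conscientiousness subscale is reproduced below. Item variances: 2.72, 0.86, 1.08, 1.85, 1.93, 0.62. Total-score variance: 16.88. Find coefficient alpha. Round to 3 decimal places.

α = 0.556

sum of item variances = 2.72 + 0.86 + 1.08 + 1.85 + 1.93 + 0.62 = 9.06
α = (k/(k−1))·(1 − sum of item variances/total variance) = (6/5)·(1 − 9.06/16.88) = 0.556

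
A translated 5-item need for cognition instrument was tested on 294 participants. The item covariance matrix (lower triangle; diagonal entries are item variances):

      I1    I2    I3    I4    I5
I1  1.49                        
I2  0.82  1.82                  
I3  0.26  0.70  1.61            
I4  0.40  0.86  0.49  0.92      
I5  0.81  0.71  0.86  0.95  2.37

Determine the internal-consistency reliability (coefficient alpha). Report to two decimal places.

Σσ²ᵢ = 1.49 + 1.82 + 1.61 + 0.92 + 2.37 = 8.21
Sum of off-diagonal covariances = 6.86
σ²_T = 8.21 + 2 × 6.86 = 21.93
α = (k/(k−1))·(1 − Σσ²ᵢ/σ²_T) = (5/4)·(1 − 8.21/21.93) = 0.78

α = 0.78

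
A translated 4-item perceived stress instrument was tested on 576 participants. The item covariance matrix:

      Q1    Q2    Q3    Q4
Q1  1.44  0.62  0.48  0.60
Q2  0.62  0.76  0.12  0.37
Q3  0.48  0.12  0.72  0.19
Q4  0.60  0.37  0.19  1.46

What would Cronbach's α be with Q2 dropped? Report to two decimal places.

Remaining items: Q1, Q3, Q4 (k = 3).
Σσ²ᵢ = 1.44 + 0.72 + 1.46 = 3.62
σ²_total = 3.62 + 2 × 1.27 = 6.16
α (item deleted) = (3/2)·(1 − 3.62/6.16) = 0.62

α = 0.62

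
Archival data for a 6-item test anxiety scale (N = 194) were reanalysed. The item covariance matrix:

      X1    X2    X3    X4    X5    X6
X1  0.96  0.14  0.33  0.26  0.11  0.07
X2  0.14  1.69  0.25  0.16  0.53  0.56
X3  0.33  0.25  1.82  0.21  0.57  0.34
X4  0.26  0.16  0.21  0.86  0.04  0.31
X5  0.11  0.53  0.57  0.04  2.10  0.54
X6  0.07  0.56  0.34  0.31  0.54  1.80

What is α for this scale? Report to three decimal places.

sum of item variances = 0.96 + 1.69 + 1.82 + 0.86 + 2.10 + 1.80 = 9.23
Sum of the distinct covariances = 4.42
σ²_T = 9.23 + 2 × 4.42 = 18.07
α = (k/(k−1))·(1 − sum of item variances/σ²_T) = (6/5)·(1 − 9.23/18.07) = 0.587

α = 0.587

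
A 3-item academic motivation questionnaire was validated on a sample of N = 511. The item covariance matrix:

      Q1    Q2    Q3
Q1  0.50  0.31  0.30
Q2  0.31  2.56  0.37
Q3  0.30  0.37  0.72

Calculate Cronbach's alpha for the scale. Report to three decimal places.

Σσ²ᵢ = 0.50 + 2.56 + 0.72 = 3.78
Sum of the distinct covariances = 0.98
σ²_total = 3.78 + 2 × 0.98 = 5.74
α = (k/(k−1))·(1 − Σσ²ᵢ/σ²_total) = (3/2)·(1 − 3.78/5.74) = 0.512

α = 0.512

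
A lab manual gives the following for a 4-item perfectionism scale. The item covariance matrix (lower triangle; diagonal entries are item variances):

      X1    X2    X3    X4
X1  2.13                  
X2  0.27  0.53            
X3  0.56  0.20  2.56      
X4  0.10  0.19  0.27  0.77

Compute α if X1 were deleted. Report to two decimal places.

α = 0.38

Remaining items: X2, X3, X4 (k = 3).
Σσ²ᵢ = 0.53 + 2.56 + 0.77 = 3.86
Var(T) = 3.86 + 2 × 0.66 = 5.18
α (item deleted) = (3/2)·(1 − 3.86/5.18) = 0.38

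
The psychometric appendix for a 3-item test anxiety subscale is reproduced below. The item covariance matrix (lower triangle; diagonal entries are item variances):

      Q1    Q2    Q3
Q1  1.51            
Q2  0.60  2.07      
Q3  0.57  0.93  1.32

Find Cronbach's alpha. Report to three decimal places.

Cronbach's alpha = 0.692

sum of item variances = 1.51 + 2.07 + 1.32 = 4.90
Sum of the distinct covariances = 2.10
σ²_total = 4.90 + 2 × 2.10 = 9.10
α = (k/(k−1))·(1 − sum of item variances/σ²_total) = (3/2)·(1 − 4.90/9.10) = 0.692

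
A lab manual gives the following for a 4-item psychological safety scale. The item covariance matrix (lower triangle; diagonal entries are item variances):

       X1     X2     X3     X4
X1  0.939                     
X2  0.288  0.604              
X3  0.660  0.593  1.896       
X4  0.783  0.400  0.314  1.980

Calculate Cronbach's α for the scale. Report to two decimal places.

Cronbach's α = 0.70

sum of item variances = 0.939 + 0.604 + 1.896 + 1.980 = 5.419
Sum of off-diagonal covariances = 3.038
Var(T) = 5.419 + 2 × 3.038 = 11.495
α = (k/(k−1))·(1 − sum of item variances/Var(T)) = (4/3)·(1 − 5.419/11.495) = 0.70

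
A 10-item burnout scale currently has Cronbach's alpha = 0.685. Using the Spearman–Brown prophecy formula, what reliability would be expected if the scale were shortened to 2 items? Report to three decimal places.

Length factor m = 2/10 = 0.2000
α' = m·α / (1 − (1−m)·α)
   = 2/10 × 0.685 / (1 − (1 − 2/10) × 0.685)
   = 0.1370 / 0.4520 = 0.303

predicted reliability = 0.303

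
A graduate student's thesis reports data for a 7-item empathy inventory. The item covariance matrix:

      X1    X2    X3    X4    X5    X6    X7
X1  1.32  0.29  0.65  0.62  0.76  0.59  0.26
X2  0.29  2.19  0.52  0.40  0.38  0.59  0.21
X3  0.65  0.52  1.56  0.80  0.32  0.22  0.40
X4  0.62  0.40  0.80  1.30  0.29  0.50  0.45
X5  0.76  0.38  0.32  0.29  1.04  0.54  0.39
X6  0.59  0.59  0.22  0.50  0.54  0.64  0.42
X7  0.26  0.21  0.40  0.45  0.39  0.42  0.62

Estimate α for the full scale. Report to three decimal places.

Σσᵢ² = 1.32 + 2.19 + 1.56 + 1.30 + 1.04 + 0.64 + 0.62 = 8.67
Sum of off-diagonal covariances = 9.60
σ²_total = 8.67 + 2 × 9.60 = 27.87
α = (k/(k−1))·(1 − Σσᵢ²/σ²_total) = (7/6)·(1 − 8.67/27.87) = 0.804

α = 0.804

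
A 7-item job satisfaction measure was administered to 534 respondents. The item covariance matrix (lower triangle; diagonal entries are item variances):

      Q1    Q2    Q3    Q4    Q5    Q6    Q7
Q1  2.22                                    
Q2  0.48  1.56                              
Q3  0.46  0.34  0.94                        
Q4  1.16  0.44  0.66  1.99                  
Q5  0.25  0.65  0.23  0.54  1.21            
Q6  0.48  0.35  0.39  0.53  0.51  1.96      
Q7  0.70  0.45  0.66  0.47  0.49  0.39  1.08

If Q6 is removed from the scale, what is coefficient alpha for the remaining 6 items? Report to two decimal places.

coefficient alpha = 0.77

Remaining items: Q1, Q2, Q3, Q4, Q5, Q7 (k = 6).
sum of item variances = 2.22 + 1.56 + 0.94 + 1.99 + 1.21 + 1.08 = 9.00
total variance = 9.00 + 2 × 7.98 = 24.96
α (item deleted) = (6/5)·(1 − 9.00/24.96) = 0.77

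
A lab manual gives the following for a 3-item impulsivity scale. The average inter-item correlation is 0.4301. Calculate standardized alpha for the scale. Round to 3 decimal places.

α = 0.694

Standardized α = k·r̄ / (1 + (k−1)·r̄) = 3 × 0.4301 / (1 + 2 × 0.4301)
  = 1.2903 / 1.8602 = 0.694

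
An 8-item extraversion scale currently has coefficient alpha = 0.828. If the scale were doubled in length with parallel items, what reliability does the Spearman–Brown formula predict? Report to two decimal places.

Length factor m = 2
α' = m·α / (1 + (m−1)·α)
   = 2 × 0.828 / (1 + (2 − 1) × 0.828)
   = 1.6560 / 1.8280 = 0.91

predicted reliability = 0.91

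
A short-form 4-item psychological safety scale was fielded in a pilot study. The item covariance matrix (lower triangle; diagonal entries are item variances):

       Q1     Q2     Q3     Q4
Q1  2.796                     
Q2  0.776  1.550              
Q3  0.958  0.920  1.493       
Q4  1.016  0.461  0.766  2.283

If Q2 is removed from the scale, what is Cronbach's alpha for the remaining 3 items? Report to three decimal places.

α = 0.682

Remaining items: Q1, Q3, Q4 (k = 3).
Σσ²ᵢ = 2.796 + 1.493 + 2.283 = 6.572
σ²_total = 6.572 + 2 × 2.740 = 12.052
α (item deleted) = (3/2)·(1 − 6.572/12.052) = 0.682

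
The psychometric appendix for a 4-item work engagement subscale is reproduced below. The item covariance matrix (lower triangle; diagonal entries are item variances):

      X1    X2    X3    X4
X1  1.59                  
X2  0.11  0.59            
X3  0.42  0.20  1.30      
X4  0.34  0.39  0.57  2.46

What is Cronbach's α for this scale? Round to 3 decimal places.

α = 0.541

sum of item variances = 1.59 + 0.59 + 1.30 + 2.46 = 5.94
Σ_{i<j} σ_ij = 2.03
σ²_T = 5.94 + 2 × 2.03 = 10.00
α = (k/(k−1))·(1 − sum of item variances/σ²_T) = (4/3)·(1 − 5.94/10.00) = 0.541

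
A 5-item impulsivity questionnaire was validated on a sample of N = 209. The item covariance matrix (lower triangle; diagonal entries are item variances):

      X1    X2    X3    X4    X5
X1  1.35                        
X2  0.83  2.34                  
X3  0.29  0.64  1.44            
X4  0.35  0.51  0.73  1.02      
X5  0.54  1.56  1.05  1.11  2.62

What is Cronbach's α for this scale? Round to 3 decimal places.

Cronbach's α = 0.793

Σσᵢ² = 1.35 + 2.34 + 1.44 + 1.02 + 2.62 = 8.77
Σ_{i<j} σ_ij = 7.61
total variance = 8.77 + 2 × 7.61 = 23.99
α = (k/(k−1))·(1 − Σσᵢ²/total variance) = (5/4)·(1 − 8.77/23.99) = 0.793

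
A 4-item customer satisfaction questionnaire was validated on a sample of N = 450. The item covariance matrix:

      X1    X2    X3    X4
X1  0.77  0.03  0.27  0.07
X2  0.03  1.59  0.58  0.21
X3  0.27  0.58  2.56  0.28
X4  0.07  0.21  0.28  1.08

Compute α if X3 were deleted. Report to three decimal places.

α = 0.229

Remaining items: X1, X2, X4 (k = 3).
sum of item variances = 0.77 + 1.59 + 1.08 = 3.44
σ²_T = 3.44 + 2 × 0.31 = 4.06
α (item deleted) = (3/2)·(1 − 3.44/4.06) = 0.229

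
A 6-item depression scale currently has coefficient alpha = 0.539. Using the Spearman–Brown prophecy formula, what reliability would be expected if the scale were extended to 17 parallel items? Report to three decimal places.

Length factor m = 17/6 = 2.8333
α' = m·α / (1 + (m−1)·α)
   = 17/6 × 0.539 / (1 + (17/6 − 1) × 0.539)
   = 1.5272 / 1.9882 = 0.768

predicted reliability = 0.768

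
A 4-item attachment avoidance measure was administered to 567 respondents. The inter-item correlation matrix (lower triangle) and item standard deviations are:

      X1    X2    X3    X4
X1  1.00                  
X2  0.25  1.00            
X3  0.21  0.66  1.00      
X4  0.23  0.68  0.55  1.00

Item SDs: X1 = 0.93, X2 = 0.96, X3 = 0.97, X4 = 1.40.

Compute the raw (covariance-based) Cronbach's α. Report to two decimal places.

Cronbach's α = 0.75

Σσ²ᵢ = 0.93² + 0.96² + 0.97² + 1.40² = 4.6874
Covariances σ_ij = r_ij · s_i · s_j:
  σ(X1,X2) = 0.25 × 0.93 × 0.96 = 0.2232
  σ(X1,X3) = 0.21 × 0.93 × 0.97 = 0.1894
  σ(X1,X4) = 0.23 × 0.93 × 1.40 = 0.2995
  σ(X2,X3) = 0.66 × 0.96 × 0.97 = 0.6146
  σ(X2,X4) = 0.68 × 0.96 × 1.40 = 0.9139
  σ(X3,X4) = 0.55 × 0.97 × 1.40 = 0.7469
σ²_T = Σσ²ᵢ + 2·Σσ_ij = 4.6874 + 2 × 2.9875 = 10.6624
α = (4/3)·(1 − 4.6874/10.6624) = 0.75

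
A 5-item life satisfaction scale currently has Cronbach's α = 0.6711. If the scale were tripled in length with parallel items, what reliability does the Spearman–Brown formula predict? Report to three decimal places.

Length factor m = 3
α' = m·α / (1 + (m−1)·α)
   = 3 × 0.6711 / (1 + (3 − 1) × 0.6711)
   = 2.0133 / 2.3422 = 0.860

predicted reliability = 0.860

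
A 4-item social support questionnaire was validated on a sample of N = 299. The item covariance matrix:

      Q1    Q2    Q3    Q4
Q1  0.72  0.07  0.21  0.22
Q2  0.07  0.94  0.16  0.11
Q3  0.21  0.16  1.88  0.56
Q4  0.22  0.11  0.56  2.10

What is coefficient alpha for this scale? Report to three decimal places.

Σσ²ᵢ = 0.72 + 0.94 + 1.88 + 2.10 = 5.64
Sum of off-diagonal covariances = 1.33
σ²_total = 5.64 + 2 × 1.33 = 8.30
α = (k/(k−1))·(1 − Σσ²ᵢ/σ²_total) = (4/3)·(1 − 5.64/8.30) = 0.427

α = 0.427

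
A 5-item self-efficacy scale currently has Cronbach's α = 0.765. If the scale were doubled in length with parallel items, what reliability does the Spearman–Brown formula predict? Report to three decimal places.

predicted reliability = 0.867

Length factor m = 2
α' = m·α / (1 + (m−1)·α)
   = 2 × 0.765 / (1 + (2 − 1) × 0.765)
   = 1.5300 / 1.7650 = 0.867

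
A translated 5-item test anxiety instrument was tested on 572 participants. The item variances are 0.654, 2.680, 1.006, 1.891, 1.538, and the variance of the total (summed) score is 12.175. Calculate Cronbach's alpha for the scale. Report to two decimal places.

α = 0.45

Σσ²ᵢ = 0.654 + 2.680 + 1.006 + 1.891 + 1.538 = 7.769
α = (k/(k−1))·(1 − Σσ²ᵢ/σ²_total) = (5/4)·(1 − 7.769/12.175) = 0.45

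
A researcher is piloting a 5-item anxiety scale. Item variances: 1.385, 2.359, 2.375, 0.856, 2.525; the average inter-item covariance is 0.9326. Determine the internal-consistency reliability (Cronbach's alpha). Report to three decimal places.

sum of item variances = 1.385 + 2.359 + 2.375 + 0.856 + 2.525 = 9.500
Sum of the 10 distinct covariances = 10 × 0.9326 = 9.3260
Var(T) = sum of item variances + 2·Σcov = 9.500 + 2 × 9.3260 = 28.1520
α = (5/4)·(1 − 9.500/28.1520) = 0.828

α = 0.828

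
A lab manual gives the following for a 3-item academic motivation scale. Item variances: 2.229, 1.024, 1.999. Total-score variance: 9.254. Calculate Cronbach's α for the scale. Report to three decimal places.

α = 0.649

Σσᵢ² = 2.229 + 1.024 + 1.999 = 5.252
α = (k/(k−1))·(1 − Σσᵢ²/total variance) = (3/2)·(1 − 5.252/9.254) = 0.649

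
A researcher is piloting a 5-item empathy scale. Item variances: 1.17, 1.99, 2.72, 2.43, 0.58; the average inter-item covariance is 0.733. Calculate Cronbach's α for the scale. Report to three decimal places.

Cronbach's α = 0.778

ΣVar(i) = 1.17 + 1.99 + 2.72 + 2.43 + 0.58 = 8.89
Sum of the 10 distinct covariances = 10 × 0.733 = 7.330
total variance = ΣVar(i) + 2·Σcov = 8.89 + 2 × 7.330 = 23.550
α = (5/4)·(1 − 8.89/23.550) = 0.778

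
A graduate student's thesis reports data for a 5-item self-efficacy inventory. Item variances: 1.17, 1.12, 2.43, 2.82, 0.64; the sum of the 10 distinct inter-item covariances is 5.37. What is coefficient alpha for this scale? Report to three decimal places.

α = 0.710

sum of item variances = 1.17 + 1.12 + 2.43 + 2.82 + 0.64 = 8.18
Sum of distinct covariances = 5.37
total variance = sum of item variances + 2·Σcov = 8.18 + 2 × 5.37 = 18.92
α = (5/4)·(1 − 8.18/18.92) = 0.710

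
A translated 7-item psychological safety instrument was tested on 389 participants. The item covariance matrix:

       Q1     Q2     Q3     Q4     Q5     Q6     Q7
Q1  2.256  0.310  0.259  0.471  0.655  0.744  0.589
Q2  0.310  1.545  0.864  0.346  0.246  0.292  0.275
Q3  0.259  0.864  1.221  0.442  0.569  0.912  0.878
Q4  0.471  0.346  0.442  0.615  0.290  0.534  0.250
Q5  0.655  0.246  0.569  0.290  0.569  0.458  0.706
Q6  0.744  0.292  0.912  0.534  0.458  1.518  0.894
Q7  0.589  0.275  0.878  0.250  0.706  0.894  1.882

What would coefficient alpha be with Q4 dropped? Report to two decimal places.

coefficient alpha = 0.79

Remaining items: Q1, Q2, Q3, Q5, Q6, Q7 (k = 6).
Σσᵢ² = 2.256 + 1.545 + 1.221 + 0.569 + 1.518 + 1.882 = 8.991
σ²_T = 8.991 + 2 × 8.651 = 26.293
α (item deleted) = (6/5)·(1 − 8.991/26.293) = 0.79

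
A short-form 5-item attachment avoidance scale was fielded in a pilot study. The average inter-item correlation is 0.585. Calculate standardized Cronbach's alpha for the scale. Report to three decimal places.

standardized Cronbach's alpha = 0.876

Standardized α = k·r̄ / (1 + (k−1)·r̄) = 5 × 0.585 / (1 + 4 × 0.585)
  = 2.9250 / 3.3400 = 0.876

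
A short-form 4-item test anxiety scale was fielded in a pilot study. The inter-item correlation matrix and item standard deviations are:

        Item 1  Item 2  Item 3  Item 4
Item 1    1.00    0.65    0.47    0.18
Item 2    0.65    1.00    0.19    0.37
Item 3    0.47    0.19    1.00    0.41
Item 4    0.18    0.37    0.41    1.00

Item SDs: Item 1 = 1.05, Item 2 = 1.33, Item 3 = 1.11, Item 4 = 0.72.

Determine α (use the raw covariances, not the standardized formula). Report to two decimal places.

Σσ²ᵢ = 1.05² + 1.33² + 1.11² + 0.72² = 4.6219
Covariances σ_ij = r_ij · s_i · s_j:
  σ(Item 1,Item 2) = 0.65 × 1.05 × 1.33 = 0.9077
  σ(Item 1,Item 3) = 0.47 × 1.05 × 1.11 = 0.5478
  σ(Item 1,Item 4) = 0.18 × 1.05 × 0.72 = 0.1361
  σ(Item 2,Item 3) = 0.19 × 1.33 × 1.11 = 0.2805
  σ(Item 2,Item 4) = 0.37 × 1.33 × 0.72 = 0.3543
  σ(Item 3,Item 4) = 0.41 × 1.11 × 0.72 = 0.3277
σ²_T = Σσ²ᵢ + 2·Σσ_ij = 4.6219 + 2 × 2.5541 = 9.7301
α = (4/3)·(1 − 4.6219/9.7301) = 0.70

α = 0.70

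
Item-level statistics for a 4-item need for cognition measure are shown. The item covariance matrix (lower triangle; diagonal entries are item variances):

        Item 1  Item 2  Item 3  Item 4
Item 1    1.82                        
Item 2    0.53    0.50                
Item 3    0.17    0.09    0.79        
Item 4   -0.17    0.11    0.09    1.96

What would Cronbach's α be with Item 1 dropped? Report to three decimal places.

Remaining items: Item 2, Item 3, Item 4 (k = 3).
Σσᵢ² = 0.50 + 0.79 + 1.96 = 3.25
total variance = 3.25 + 2 × 0.29 = 3.83
α (item deleted) = (3/2)·(1 − 3.25/3.83) = 0.227

Cronbach's α = 0.227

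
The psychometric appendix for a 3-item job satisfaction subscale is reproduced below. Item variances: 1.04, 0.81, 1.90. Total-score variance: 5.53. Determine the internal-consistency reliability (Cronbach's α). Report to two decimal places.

Σσ²ᵢ = 1.04 + 0.81 + 1.90 = 3.75
α = (k/(k−1))·(1 − Σσ²ᵢ/σ²_total) = (3/2)·(1 − 3.75/5.53) = 0.48

α = 0.48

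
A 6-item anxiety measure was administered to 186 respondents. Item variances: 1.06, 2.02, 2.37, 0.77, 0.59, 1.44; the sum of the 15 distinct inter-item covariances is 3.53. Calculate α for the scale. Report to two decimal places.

α = 0.55

sum of item variances = 1.06 + 2.02 + 2.37 + 0.77 + 0.59 + 1.44 = 8.25
Sum of distinct covariances = 3.53
σ²_total = sum of item variances + 2·Σcov = 8.25 + 2 × 3.53 = 15.31
α = (6/5)·(1 − 8.25/15.31) = 0.55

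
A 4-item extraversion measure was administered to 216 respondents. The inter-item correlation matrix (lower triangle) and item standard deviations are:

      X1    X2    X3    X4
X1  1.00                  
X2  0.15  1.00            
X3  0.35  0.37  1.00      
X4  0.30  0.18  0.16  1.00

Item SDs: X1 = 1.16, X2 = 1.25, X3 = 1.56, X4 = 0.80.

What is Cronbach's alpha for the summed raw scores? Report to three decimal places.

Cronbach's alpha = 0.570

Σσ²ᵢ = 1.16² + 1.25² + 1.56² + 0.80² = 5.9817
Covariances σ_ij = r_ij · s_i · s_j:
  σ(X1,X2) = 0.15 × 1.16 × 1.25 = 0.2175
  σ(X1,X3) = 0.35 × 1.16 × 1.56 = 0.6334
  σ(X1,X4) = 0.30 × 1.16 × 0.80 = 0.2784
  σ(X2,X3) = 0.37 × 1.25 × 1.56 = 0.7215
  σ(X2,X4) = 0.18 × 1.25 × 0.80 = 0.1800
  σ(X3,X4) = 0.16 × 1.56 × 0.80 = 0.1997
σ²_T = Σσ²ᵢ + 2·Σσ_ij = 5.9817 + 2 × 2.2305 = 10.4427
α = (4/3)·(1 − 5.9817/10.4427) = 0.570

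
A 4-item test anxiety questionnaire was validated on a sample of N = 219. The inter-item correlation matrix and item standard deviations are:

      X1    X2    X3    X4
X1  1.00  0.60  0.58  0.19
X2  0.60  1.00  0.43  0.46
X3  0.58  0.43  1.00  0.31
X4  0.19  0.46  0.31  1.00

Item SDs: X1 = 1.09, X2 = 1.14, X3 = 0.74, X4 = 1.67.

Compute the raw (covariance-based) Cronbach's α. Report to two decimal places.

Σσ²ᵢ = 1.09² + 1.14² + 0.74² + 1.67² = 5.8242
Covariances σ_ij = r_ij · s_i · s_j:
  σ(X1,X2) = 0.60 × 1.09 × 1.14 = 0.7456
  σ(X1,X3) = 0.58 × 1.09 × 0.74 = 0.4678
  σ(X1,X4) = 0.19 × 1.09 × 1.67 = 0.3459
  σ(X2,X3) = 0.43 × 1.14 × 0.74 = 0.3627
  σ(X2,X4) = 0.46 × 1.14 × 1.67 = 0.8757
  σ(X3,X4) = 0.31 × 0.74 × 1.67 = 0.3831
σ²_T = Σσ²ᵢ + 2·Σσ_ij = 5.8242 + 2 × 3.1808 = 12.1858
α = (4/3)·(1 − 5.8242/12.1858) = 0.70

Cronbach's α = 0.70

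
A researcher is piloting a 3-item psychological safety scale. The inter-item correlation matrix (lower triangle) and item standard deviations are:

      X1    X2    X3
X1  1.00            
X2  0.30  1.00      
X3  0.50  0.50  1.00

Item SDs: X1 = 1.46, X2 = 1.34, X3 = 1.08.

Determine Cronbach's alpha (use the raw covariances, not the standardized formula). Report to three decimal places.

Cronbach's alpha = 0.678

Σσ²ᵢ = 1.46² + 1.34² + 1.08² = 5.0936
Covariances σ_ij = r_ij · s_i · s_j:
  σ(X1,X2) = 0.30 × 1.46 × 1.34 = 0.5869
  σ(X1,X3) = 0.50 × 1.46 × 1.08 = 0.7884
  σ(X2,X3) = 0.50 × 1.34 × 1.08 = 0.7236
σ²_T = Σσ²ᵢ + 2·Σσ_ij = 5.0936 + 2 × 2.0989 = 9.2914
α = (3/2)·(1 − 5.0936/9.2914) = 0.678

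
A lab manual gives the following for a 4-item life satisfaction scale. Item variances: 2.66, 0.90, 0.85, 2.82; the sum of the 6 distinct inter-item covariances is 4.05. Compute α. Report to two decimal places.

α = 0.70

sum of item variances = 2.66 + 0.90 + 0.85 + 2.82 = 7.23
Sum of distinct covariances = 4.05
total variance = sum of item variances + 2·Σcov = 7.23 + 2 × 4.05 = 15.33
α = (4/3)·(1 − 7.23/15.33) = 0.70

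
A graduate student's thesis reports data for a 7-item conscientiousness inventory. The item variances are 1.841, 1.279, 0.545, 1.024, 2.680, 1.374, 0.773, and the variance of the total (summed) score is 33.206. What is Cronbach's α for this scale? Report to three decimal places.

Σσ²ᵢ = 1.841 + 1.279 + 0.545 + 1.024 + 2.680 + 1.374 + 0.773 = 9.516
α = (k/(k−1))·(1 − Σσ²ᵢ/σ²_T) = (7/6)·(1 − 9.516/33.206) = 0.832

Cronbach's α = 0.832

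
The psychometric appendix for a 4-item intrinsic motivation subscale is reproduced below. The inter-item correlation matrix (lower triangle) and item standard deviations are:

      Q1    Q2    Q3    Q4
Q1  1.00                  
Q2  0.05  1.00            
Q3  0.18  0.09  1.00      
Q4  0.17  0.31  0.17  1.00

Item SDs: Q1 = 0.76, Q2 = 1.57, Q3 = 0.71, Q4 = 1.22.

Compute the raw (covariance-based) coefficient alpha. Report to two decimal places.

α = 0.42

Σσ²ᵢ = 0.76² + 1.57² + 0.71² + 1.22² = 5.0350
Covariances σ_ij = r_ij · s_i · s_j:
  σ(Q1,Q2) = 0.05 × 0.76 × 1.57 = 0.0597
  σ(Q1,Q3) = 0.18 × 0.76 × 0.71 = 0.0971
  σ(Q1,Q4) = 0.17 × 0.76 × 1.22 = 0.1576
  σ(Q2,Q3) = 0.09 × 1.57 × 0.71 = 0.1003
  σ(Q2,Q4) = 0.31 × 1.57 × 1.22 = 0.5938
  σ(Q3,Q4) = 0.17 × 0.71 × 1.22 = 0.1473
σ²_T = Σσ²ᵢ + 2·Σσ_ij = 5.0350 + 2 × 1.1558 = 7.3466
α = (4/3)·(1 − 5.0350/7.3466) = 0.42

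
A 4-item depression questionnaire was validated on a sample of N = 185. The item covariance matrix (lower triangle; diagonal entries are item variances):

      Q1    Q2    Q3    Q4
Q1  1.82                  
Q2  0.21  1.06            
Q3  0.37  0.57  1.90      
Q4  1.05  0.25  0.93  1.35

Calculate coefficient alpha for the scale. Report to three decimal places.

ΣVar(i) = 1.82 + 1.06 + 1.90 + 1.35 = 6.13
Σ_{i<j} σ_ij = 3.38
Var(T) = 6.13 + 2 × 3.38 = 12.89
α = (k/(k−1))·(1 − ΣVar(i)/Var(T)) = (4/3)·(1 − 6.13/12.89) = 0.699

coefficient alpha = 0.699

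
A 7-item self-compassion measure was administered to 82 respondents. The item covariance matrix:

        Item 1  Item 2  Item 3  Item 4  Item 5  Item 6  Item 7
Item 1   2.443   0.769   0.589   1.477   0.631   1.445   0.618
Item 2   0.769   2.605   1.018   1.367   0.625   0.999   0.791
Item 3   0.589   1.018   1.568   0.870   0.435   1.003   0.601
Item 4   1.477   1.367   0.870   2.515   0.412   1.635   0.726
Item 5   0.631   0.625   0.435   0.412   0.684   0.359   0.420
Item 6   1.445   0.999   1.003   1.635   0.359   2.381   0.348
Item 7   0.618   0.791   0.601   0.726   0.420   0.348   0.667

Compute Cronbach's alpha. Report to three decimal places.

α = 0.848

Σσ²ᵢ = 2.443 + 2.605 + 1.568 + 2.515 + 0.684 + 2.381 + 0.667 = 12.863
Sum of off-diagonal covariances = 17.138
total variance = 12.863 + 2 × 17.138 = 47.139
α = (k/(k−1))·(1 − Σσ²ᵢ/total variance) = (7/6)·(1 − 12.863/47.139) = 0.848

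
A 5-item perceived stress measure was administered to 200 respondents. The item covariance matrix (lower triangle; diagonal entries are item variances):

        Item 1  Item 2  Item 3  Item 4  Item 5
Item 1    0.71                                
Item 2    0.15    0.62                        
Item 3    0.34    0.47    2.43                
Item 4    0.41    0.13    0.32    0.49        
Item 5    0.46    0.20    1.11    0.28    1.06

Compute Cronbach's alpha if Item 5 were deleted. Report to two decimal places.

Cronbach's alpha = 0.62

Remaining items: Item 1, Item 2, Item 3, Item 4 (k = 4).
Σσ²ᵢ = 0.71 + 0.62 + 2.43 + 0.49 = 4.25
σ²_total = 4.25 + 2 × 1.82 = 7.89
α (item deleted) = (4/3)·(1 − 4.25/7.89) = 0.62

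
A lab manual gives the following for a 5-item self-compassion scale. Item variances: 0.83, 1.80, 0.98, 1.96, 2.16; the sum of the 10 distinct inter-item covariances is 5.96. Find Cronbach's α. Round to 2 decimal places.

α = 0.76

ΣVar(i) = 0.83 + 1.80 + 0.98 + 1.96 + 2.16 = 7.73
Sum of distinct covariances = 5.96
Var(T) = ΣVar(i) + 2·Σcov = 7.73 + 2 × 5.96 = 19.65
α = (5/4)·(1 − 7.73/19.65) = 0.76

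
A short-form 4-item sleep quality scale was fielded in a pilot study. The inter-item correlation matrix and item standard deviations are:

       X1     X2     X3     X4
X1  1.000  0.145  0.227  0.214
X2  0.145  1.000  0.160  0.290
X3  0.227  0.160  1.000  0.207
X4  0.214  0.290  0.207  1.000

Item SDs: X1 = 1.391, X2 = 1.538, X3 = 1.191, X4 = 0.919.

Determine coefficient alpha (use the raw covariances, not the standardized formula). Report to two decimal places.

Σσ²ᵢ = 1.391² + 1.538² + 1.191² + 0.919² = 6.5634
Covariances σ_ij = r_ij · s_i · s_j:
  σ(X1,X2) = 0.145 × 1.391 × 1.538 = 0.3102
  σ(X1,X3) = 0.227 × 1.391 × 1.191 = 0.3761
  σ(X1,X4) = 0.214 × 1.391 × 0.919 = 0.2736
  σ(X2,X3) = 0.160 × 1.538 × 1.191 = 0.2931
  σ(X2,X4) = 0.290 × 1.538 × 0.919 = 0.4099
  σ(X3,X4) = 0.207 × 1.191 × 0.919 = 0.2266
σ²_T = Σσ²ᵢ + 2·Σσ_ij = 6.5634 + 2 × 1.8895 = 10.3424
α = (4/3)·(1 − 6.5634/10.3424) = 0.49

α = 0.49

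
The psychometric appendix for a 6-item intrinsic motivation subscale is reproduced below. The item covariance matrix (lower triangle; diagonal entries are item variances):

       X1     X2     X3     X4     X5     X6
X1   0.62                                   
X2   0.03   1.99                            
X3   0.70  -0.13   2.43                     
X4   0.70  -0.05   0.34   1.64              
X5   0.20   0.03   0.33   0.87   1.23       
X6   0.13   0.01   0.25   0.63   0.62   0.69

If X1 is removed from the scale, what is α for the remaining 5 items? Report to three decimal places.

Remaining items: X2, X3, X4, X5, X6 (k = 5).
ΣVar(i) = 1.99 + 2.43 + 1.64 + 1.23 + 0.69 = 7.98
total variance = 7.98 + 2 × 2.90 = 13.78
α (item deleted) = (5/4)·(1 − 7.98/13.78) = 0.526

α = 0.526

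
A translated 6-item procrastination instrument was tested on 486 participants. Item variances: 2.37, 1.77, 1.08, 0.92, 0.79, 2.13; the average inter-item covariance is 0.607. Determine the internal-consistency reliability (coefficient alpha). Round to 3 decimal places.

coefficient alpha = 0.801

Σσᵢ² = 2.37 + 1.77 + 1.08 + 0.92 + 0.79 + 2.13 = 9.06
Sum of the 15 distinct covariances = 15 × 0.607 = 9.105
σ²_T = Σσᵢ² + 2·Σcov = 9.06 + 2 × 9.105 = 27.270
α = (6/5)·(1 − 9.06/27.270) = 0.801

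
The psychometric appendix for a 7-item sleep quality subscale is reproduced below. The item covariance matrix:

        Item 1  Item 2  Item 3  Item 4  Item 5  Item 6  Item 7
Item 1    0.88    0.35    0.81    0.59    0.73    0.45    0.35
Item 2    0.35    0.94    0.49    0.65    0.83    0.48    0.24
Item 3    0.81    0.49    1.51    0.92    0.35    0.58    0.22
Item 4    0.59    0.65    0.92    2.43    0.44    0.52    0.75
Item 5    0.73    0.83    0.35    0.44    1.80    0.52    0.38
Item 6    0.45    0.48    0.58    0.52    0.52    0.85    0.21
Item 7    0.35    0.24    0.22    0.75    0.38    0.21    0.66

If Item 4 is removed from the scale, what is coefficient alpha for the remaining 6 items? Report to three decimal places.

Remaining items: Item 1, Item 2, Item 3, Item 5, Item 6, Item 7 (k = 6).
ΣVar(i) = 0.88 + 0.94 + 1.51 + 1.80 + 0.85 + 0.66 = 6.64
σ²_total = 6.64 + 2 × 6.99 = 20.62
α (item deleted) = (6/5)·(1 − 6.64/20.62) = 0.814

α = 0.814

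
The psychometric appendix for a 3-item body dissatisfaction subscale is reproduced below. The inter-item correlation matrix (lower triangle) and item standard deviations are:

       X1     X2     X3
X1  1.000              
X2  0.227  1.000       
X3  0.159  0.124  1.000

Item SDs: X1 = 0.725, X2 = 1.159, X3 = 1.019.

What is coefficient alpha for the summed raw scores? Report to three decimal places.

Σσ²ᵢ = 0.725² + 1.159² + 1.019² = 2.9073
Covariances σ_ij = r_ij · s_i · s_j:
  σ(X1,X2) = 0.227 × 0.725 × 1.159 = 0.1907
  σ(X1,X3) = 0.159 × 0.725 × 1.019 = 0.1175
  σ(X2,X3) = 0.124 × 1.159 × 1.019 = 0.1464
σ²_T = Σσ²ᵢ + 2·Σσ_ij = 2.9073 + 2 × 0.4546 = 3.8165
α = (3/2)·(1 − 2.9073/3.8165) = 0.357

coefficient alpha = 0.357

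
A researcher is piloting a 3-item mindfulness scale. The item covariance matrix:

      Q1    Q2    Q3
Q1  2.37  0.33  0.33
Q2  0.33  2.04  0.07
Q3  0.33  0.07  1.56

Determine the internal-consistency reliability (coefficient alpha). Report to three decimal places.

coefficient alpha = 0.295

Σσᵢ² = 2.37 + 2.04 + 1.56 = 5.97
Sum of the distinct covariances = 0.73
σ²_total = 5.97 + 2 × 0.73 = 7.43
α = (k/(k−1))·(1 − Σσᵢ²/σ²_total) = (3/2)·(1 − 5.97/7.43) = 0.295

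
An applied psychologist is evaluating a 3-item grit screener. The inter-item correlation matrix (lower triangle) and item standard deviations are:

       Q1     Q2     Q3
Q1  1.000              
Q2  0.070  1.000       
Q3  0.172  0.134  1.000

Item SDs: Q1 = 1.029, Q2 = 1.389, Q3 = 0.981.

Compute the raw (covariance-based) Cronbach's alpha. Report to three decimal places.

α = 0.281

Σσ²ᵢ = 1.029² + 1.389² + 0.981² = 3.9505
Covariances σ_ij = r_ij · s_i · s_j:
  σ(Q1,Q2) = 0.070 × 1.029 × 1.389 = 0.1000
  σ(Q1,Q3) = 0.172 × 1.029 × 0.981 = 0.1736
  σ(Q2,Q3) = 0.134 × 1.389 × 0.981 = 0.1826
σ²_T = Σσ²ᵢ + 2·Σσ_ij = 3.9505 + 2 × 0.4562 = 4.8629
α = (3/2)·(1 − 3.9505/4.8629) = 0.281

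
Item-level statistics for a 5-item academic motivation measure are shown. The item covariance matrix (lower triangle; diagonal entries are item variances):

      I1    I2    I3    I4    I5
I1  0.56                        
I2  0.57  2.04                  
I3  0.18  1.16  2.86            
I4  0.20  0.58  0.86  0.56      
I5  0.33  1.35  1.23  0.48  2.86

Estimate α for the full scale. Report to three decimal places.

Σσ²ᵢ = 0.56 + 2.04 + 2.86 + 0.56 + 2.86 = 8.88
Σ_{i<j} σ_ij = 6.94
σ²_T = 8.88 + 2 × 6.94 = 22.76
α = (k/(k−1))·(1 − Σσ²ᵢ/σ²_T) = (5/4)·(1 − 8.88/22.76) = 0.762

α = 0.762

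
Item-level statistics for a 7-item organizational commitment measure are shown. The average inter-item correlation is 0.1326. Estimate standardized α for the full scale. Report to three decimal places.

standardized α = 0.517

Standardized α = k·r̄ / (1 + (k−1)·r̄) = 7 × 0.1326 / (1 + 6 × 0.1326)
  = 0.9282 / 1.7956 = 0.517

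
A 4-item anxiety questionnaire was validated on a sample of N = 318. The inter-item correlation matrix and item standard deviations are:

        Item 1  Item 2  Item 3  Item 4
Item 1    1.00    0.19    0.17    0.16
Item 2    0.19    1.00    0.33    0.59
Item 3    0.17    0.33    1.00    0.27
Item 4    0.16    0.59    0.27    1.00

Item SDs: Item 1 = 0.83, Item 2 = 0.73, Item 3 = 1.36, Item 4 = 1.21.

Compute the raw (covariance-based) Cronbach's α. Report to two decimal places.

Cronbach's α = 0.58

Σσ²ᵢ = 0.83² + 0.73² + 1.36² + 1.21² = 4.5355
Covariances σ_ij = r_ij · s_i · s_j:
  σ(Item 1,Item 2) = 0.19 × 0.83 × 0.73 = 0.1151
  σ(Item 1,Item 3) = 0.17 × 0.83 × 1.36 = 0.1919
  σ(Item 1,Item 4) = 0.16 × 0.83 × 1.21 = 0.1607
  σ(Item 2,Item 3) = 0.33 × 0.73 × 1.36 = 0.3276
  σ(Item 2,Item 4) = 0.59 × 0.73 × 1.21 = 0.5211
  σ(Item 3,Item 4) = 0.27 × 1.36 × 1.21 = 0.4443
σ²_T = Σσ²ᵢ + 2·Σσ_ij = 4.5355 + 2 × 1.7607 = 8.0569
α = (4/3)·(1 − 4.5355/8.0569) = 0.58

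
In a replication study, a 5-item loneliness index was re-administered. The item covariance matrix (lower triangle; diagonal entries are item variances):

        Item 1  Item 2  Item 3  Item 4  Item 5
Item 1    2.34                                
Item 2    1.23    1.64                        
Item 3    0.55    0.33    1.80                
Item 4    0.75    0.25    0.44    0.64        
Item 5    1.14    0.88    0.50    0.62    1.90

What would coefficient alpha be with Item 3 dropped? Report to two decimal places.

coefficient alpha = 0.80

Remaining items: Item 1, Item 2, Item 4, Item 5 (k = 4).
sum of item variances = 2.34 + 1.64 + 0.64 + 1.90 = 6.52
σ²_total = 6.52 + 2 × 4.87 = 16.26
α (item deleted) = (4/3)·(1 − 6.52/16.26) = 0.80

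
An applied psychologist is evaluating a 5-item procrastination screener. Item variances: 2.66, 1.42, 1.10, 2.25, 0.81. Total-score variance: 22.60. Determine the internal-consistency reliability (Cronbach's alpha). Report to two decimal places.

α = 0.79

Σσᵢ² = 2.66 + 1.42 + 1.10 + 2.25 + 0.81 = 8.24
α = (k/(k−1))·(1 − Σσᵢ²/σ²_total) = (5/4)·(1 − 8.24/22.60) = 0.79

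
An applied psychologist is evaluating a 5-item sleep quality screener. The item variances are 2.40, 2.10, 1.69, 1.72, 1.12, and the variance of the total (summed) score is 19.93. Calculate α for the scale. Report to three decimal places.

α = 0.684

Σσᵢ² = 2.40 + 2.10 + 1.69 + 1.72 + 1.12 = 9.03
α = (k/(k−1))·(1 − Σσᵢ²/Var(T)) = (5/4)·(1 − 9.03/19.93) = 0.684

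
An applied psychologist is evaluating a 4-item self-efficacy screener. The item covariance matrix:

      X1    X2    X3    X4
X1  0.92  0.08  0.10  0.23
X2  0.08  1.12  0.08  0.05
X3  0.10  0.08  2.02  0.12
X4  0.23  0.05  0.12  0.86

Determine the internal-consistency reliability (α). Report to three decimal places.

α = 0.282

sum of item variances = 0.92 + 1.12 + 2.02 + 0.86 = 4.92
Sum of off-diagonal covariances = 0.66
σ²_total = 4.92 + 2 × 0.66 = 6.24
α = (k/(k−1))·(1 − sum of item variances/σ²_total) = (4/3)·(1 − 4.92/6.24) = 0.282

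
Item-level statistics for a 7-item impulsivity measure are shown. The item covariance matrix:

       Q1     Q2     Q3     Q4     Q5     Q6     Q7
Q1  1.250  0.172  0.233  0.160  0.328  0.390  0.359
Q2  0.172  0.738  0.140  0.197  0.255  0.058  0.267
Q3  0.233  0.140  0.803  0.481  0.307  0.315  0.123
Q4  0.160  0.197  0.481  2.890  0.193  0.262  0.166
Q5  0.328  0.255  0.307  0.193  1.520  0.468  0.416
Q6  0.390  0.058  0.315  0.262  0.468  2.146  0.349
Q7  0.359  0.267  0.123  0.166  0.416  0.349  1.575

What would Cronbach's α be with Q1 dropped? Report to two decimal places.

Remaining items: Q2, Q3, Q4, Q5, Q6, Q7 (k = 6).
sum of item variances = 0.738 + 0.803 + 2.890 + 1.520 + 2.146 + 1.575 = 9.672
total variance = 9.672 + 2 × 3.997 = 17.666
α (item deleted) = (6/5)·(1 − 9.672/17.666) = 0.54

Cronbach's α = 0.54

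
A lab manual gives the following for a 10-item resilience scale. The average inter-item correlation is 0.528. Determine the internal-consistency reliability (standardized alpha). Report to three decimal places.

Standardized α = k·r̄ / (1 + (k−1)·r̄) = 10 × 0.528 / (1 + 9 × 0.528)
  = 5.2800 / 5.7520 = 0.918

α = 0.918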